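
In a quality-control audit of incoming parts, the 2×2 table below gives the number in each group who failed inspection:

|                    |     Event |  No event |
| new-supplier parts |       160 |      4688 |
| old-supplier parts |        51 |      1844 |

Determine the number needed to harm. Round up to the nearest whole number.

165

risk, new-supplier parts = 160/4848 = 0.033003
risk, old-supplier parts = 51/1895 = 0.026913
absolute risk difference = 0.006090
1 / 0.006090 = 164.204 → round up → 165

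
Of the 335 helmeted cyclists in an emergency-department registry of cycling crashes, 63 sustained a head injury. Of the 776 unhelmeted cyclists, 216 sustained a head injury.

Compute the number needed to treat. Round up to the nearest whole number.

NNT ≈ 12

risk, helmeted cyclists = 63/335 = 0.188060
risk, unhelmeted cyclists = 216/776 = 0.278351
absolute risk difference = 0.090291
1 / 0.090291 = 11.075 → round up → 12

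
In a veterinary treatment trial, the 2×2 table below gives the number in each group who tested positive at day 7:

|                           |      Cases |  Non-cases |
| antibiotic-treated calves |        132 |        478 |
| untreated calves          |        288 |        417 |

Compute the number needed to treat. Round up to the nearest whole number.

6

risk, antibiotic-treated calves = 132/610 = 0.216393
risk, untreated calves = 288/705 = 0.408511
absolute risk difference = 0.192117
1 / 0.192117 = 5.205 → round up → 6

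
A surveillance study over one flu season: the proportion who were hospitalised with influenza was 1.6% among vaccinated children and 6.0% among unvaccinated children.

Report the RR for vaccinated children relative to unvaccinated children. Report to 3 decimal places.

RR = 0.01600 / 0.06000 = 0.267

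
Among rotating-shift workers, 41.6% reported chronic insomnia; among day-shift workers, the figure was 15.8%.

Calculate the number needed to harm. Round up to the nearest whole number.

absolute risk difference = 0.258000
1 / 0.258000 = 3.876 → round up → 4

NNH = 4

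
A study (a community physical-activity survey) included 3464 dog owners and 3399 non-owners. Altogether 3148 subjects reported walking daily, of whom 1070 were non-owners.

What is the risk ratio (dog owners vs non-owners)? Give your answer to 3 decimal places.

dog owners with the outcome: 3148 − 1070 = 2078
dog owners without the outcome: 3464 − 2078 = 1386
non-owners without the outcome: 3399 − 1070 = 2329
risk, dog owners = 2078/3464 = 0.5999
risk, non-owners = 1070/3399 = 0.3148
RR = 0.5999 / 0.3148 = 1.906

RR: 1.906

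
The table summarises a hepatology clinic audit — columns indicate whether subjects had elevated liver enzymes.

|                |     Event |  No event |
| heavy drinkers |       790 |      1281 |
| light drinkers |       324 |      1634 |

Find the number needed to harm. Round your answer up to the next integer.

NNH: 5

risk, heavy drinkers = 790/2071 = 0.381458
risk, light drinkers = 324/1958 = 0.165475
absolute risk difference = 0.215983
1 / 0.215983 = 4.630 → round up → 5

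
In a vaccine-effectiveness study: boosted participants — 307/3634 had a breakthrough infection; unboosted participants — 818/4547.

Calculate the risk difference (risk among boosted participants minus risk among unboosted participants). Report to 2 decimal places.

-0.10

risk, boosted participants = 307/3634 = 0.0845
risk, unboosted participants = 818/4547 = 0.1799
risk difference = 0.0845 − 0.1799 = -0.10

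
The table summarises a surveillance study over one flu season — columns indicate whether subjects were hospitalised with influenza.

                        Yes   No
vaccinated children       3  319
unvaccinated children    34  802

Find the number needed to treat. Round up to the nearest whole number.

NNT ≈ 32

risk, vaccinated children = 3/322 = 0.009317
risk, unvaccinated children = 34/836 = 0.040670
absolute risk difference = 0.031353
1 / 0.031353 = 31.895 → round up → 32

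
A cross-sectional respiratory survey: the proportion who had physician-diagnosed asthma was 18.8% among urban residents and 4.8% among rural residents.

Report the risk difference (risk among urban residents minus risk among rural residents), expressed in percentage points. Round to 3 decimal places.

14.000

risk difference = 0.18800 − 0.04800 = 0.14000 → 14.000 percentage points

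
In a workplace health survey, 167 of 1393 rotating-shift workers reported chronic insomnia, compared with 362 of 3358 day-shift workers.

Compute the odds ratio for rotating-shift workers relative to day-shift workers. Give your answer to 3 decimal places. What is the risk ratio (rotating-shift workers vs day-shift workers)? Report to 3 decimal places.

OR = (167 × 2996) / (1226 × 362) = 500332/443812 ≈ 1.127
risk, rotating-shift workers = 167/1393 = 0.1199
risk, day-shift workers = 362/3358 = 0.1078
RR = 0.1199 / 0.1078 = 1.112

OR = 1.127; RR = 1.112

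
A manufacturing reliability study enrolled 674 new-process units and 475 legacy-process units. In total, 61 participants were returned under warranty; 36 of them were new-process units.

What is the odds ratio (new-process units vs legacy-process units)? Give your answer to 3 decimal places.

new-process units without the outcome: 674 − 36 = 638
legacy-process units with the outcome: 61 − 36 = 25
legacy-process units without the outcome: 475 − 25 = 450
OR = (36 × 450) / (638 × 25) = 16200/15950 ≈ 1.016

1.016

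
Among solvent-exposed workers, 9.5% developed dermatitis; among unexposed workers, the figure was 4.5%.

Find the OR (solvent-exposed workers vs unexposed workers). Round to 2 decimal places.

odds, solvent-exposed workers = 0.09500/0.90500 = 0.10497
odds, unexposed workers = 0.04500/0.95500 = 0.04712
OR = 0.10497 / 0.04712 = 2.23

2.23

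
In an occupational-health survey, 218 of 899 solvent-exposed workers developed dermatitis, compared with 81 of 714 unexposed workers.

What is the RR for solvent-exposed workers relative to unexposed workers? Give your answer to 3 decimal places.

RR = 2.138

risk, solvent-exposed workers = 218/899 = 0.2425
risk, unexposed workers = 81/714 = 0.1134
RR = 0.2425 / 0.1134 = 2.138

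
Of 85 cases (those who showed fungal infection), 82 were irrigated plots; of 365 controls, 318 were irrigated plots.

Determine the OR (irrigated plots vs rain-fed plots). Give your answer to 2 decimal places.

OR = (82 × 47) / (318 × 3) = 3854/954 ≈ 4.04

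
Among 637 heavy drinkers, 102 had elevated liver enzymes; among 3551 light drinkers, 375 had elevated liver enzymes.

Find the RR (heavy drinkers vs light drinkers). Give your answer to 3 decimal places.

RR = 1.516

risk, heavy drinkers = 102/637 = 0.1601
risk, light drinkers = 375/3551 = 0.1056
RR = 0.1601 / 0.1056 = 1.516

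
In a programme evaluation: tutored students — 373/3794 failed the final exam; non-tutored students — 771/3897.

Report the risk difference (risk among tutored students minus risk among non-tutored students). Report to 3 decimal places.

risk, tutored students = 373/3794 = 0.0983
risk, non-tutored students = 771/3897 = 0.1978
risk difference = 0.0983 − 0.1978 = -0.100

RD ≈ -0.100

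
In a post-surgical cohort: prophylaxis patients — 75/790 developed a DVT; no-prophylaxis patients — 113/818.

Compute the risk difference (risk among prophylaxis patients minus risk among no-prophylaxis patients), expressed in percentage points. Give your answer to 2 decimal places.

risk, prophylaxis patients = 75/790 = 0.0949
risk, no-prophylaxis patients = 113/818 = 0.1381
risk difference = 0.0949 − 0.1381 = -0.0432 → -4.32 percentage points

-4.32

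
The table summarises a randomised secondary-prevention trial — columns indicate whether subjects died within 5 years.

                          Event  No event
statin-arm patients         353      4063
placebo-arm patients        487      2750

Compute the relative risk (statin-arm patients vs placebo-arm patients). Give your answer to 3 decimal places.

risk, statin-arm patients = 353/4416 = 0.0799
risk, placebo-arm patients = 487/3237 = 0.1504
RR = 0.0799 / 0.1504 = 0.531

0.531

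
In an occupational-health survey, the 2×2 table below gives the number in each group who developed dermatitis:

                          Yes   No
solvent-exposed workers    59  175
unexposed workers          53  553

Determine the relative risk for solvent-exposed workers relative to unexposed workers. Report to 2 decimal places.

risk, solvent-exposed workers = 59/234 = 0.2521
risk, unexposed workers = 53/606 = 0.0875
RR = 0.2521 / 0.0875 = 2.88

RR = 2.88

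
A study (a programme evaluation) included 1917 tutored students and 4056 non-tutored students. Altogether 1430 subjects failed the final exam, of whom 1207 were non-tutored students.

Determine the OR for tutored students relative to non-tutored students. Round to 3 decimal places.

tutored students with the outcome: 1430 − 1207 = 223
tutored students without the outcome: 1917 − 223 = 1694
non-tutored students without the outcome: 4056 − 1207 = 2849
OR = (223 × 2849) / (1694 × 1207) = 635327/2044658 ≈ 0.311

OR ≈ 0.311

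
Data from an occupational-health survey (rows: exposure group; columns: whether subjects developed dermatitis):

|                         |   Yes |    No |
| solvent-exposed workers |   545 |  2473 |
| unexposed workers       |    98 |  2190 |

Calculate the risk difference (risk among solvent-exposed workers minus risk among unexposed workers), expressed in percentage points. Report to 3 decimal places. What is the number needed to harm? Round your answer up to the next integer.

risk, solvent-exposed workers = 545/3018 = 0.18058
risk, unexposed workers = 98/2288 = 0.04283
risk difference = 0.18058 − 0.04283 = 0.13775 → 13.775 percentage points
absolute risk difference = 0.137751
1 / 0.137751 = 7.259 → round up → 8

RD = 13.775; NNH = 8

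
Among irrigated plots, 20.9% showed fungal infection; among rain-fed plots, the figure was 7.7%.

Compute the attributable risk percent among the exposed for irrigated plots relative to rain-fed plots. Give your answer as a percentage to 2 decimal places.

AR% = (0.2090 − 0.0770) / 0.2090 = 0.6316 → 63.16%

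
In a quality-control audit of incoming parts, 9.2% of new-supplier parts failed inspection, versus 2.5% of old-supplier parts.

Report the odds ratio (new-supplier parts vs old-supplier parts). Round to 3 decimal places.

odds, new-supplier parts = 0.09200/0.90800 = 0.10132
odds, old-supplier parts = 0.02500/0.97500 = 0.02564
OR = 0.10132 / 0.02564 = 3.952

OR = 3.952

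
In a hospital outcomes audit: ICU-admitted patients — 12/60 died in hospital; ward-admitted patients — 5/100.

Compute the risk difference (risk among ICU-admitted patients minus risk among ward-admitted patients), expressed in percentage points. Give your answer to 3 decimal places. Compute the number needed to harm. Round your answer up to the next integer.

risk, ICU-admitted patients = 12/60 = 0.2000
risk, ward-admitted patients = 5/100 = 0.0500
risk difference = 0.2000 − 0.0500 = 0.1500 → 15.000 percentage points
absolute risk difference = 0.150000
1 / 0.150000 = 6.667 → round up → 7

RD = 15.000; NNH = 7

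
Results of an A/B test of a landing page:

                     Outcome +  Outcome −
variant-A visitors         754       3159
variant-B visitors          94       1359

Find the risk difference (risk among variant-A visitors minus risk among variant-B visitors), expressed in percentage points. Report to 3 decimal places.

12.800

risk, variant-A visitors = 754/3913 = 0.1927
risk, variant-B visitors = 94/1453 = 0.0647
risk difference = 0.1927 − 0.0647 = 0.1280 → 12.800 percentage points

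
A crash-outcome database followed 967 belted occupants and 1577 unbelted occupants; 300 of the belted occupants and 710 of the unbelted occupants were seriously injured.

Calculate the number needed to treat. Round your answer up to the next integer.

risk, belted occupants = 300/967 = 0.310238
risk, unbelted occupants = 710/1577 = 0.450222
absolute risk difference = 0.139984
1 / 0.139984 = 7.144 → round up → 8

8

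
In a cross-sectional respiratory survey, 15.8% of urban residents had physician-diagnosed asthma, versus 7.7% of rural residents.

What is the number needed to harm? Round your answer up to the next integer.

NNH: 13

absolute risk difference = 0.081000
1 / 0.081000 = 12.346 → round up → 13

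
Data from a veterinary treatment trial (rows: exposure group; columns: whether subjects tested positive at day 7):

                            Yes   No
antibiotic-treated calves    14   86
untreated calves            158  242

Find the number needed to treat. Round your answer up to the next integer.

risk, antibiotic-treated calves = 14/100 = 0.140000
risk, untreated calves = 158/400 = 0.395000
absolute risk difference = 0.255000
1 / 0.255000 = 3.922 → round up → 4

4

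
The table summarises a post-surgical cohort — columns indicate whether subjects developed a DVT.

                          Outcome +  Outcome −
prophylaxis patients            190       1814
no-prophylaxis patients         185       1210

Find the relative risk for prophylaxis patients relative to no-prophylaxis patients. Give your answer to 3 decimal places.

0.715

risk, prophylaxis patients = 190/2004 = 0.0948
risk, no-prophylaxis patients = 185/1395 = 0.1326
RR = 0.0948 / 0.1326 = 0.715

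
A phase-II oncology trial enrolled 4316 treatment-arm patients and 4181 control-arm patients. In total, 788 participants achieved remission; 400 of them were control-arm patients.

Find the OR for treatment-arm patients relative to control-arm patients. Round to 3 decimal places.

treatment-arm patients with the outcome: 788 − 400 = 388
treatment-arm patients without the outcome: 4316 − 388 = 3928
control-arm patients without the outcome: 4181 − 400 = 3781
OR = (388 × 3781) / (3928 × 400) = 1467028/1571200 ≈ 0.934

0.934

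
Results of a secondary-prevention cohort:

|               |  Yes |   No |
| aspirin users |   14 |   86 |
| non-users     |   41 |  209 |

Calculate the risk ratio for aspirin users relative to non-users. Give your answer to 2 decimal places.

0.85

risk, aspirin users = 14/100 = 0.1400
risk, non-users = 41/250 = 0.1640
RR = 0.1400 / 0.1640 = 0.85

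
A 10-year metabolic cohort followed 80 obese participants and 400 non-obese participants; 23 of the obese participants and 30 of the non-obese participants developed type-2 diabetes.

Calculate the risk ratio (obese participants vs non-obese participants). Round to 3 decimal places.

risk, obese participants = 23/80 = 0.2875
risk, non-obese participants = 30/400 = 0.0750
RR = 0.2875 / 0.0750 = 3.833

3.833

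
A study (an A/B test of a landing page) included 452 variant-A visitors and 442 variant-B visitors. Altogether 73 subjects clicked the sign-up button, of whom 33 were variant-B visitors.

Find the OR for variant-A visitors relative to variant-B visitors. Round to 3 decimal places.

variant-A visitors with the outcome: 73 − 33 = 40
variant-A visitors without the outcome: 452 − 40 = 412
variant-B visitors without the outcome: 442 − 33 = 409
odds, variant-A visitors = 40/412 = 0.0971
odds, variant-B visitors = 33/409 = 0.0807
OR = 0.0971 / 0.0807 = 1.203

OR ≈ 1.203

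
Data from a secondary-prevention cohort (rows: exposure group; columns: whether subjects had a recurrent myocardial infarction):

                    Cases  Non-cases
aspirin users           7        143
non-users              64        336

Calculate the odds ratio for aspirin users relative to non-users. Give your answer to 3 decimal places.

0.257

odds, aspirin users = 7/143 = 0.04895
odds, non-users = 64/336 = 0.19048
OR = 0.04895 / 0.19048 = 0.257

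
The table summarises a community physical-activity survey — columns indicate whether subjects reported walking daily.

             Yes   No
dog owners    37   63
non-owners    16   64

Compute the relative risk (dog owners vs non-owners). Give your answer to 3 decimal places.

RR ≈ 1.850

risk, dog owners = 37/100 = 0.3700
risk, non-owners = 16/80 = 0.2000
RR = 0.3700 / 0.2000 = 1.850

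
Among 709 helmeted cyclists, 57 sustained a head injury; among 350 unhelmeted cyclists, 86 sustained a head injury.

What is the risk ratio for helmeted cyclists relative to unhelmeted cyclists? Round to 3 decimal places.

risk, helmeted cyclists = 57/709 = 0.0804
risk, unhelmeted cyclists = 86/350 = 0.2457
RR = 0.0804 / 0.2457 = 0.327

0.327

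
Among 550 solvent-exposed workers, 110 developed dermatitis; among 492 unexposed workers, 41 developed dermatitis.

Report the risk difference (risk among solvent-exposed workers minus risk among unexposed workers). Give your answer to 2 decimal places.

RD: 0.12

risk, solvent-exposed workers = 110/550 = 0.2000
risk, unexposed workers = 41/492 = 0.0833
risk difference = 0.2000 − 0.0833 = 0.12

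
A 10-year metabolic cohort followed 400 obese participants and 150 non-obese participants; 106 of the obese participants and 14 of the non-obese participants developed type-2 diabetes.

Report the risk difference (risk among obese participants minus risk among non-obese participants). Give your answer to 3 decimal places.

RD = 0.172

risk, obese participants = 106/400 = 0.2650
risk, non-obese participants = 14/150 = 0.0933
risk difference = 0.2650 − 0.0933 = 0.172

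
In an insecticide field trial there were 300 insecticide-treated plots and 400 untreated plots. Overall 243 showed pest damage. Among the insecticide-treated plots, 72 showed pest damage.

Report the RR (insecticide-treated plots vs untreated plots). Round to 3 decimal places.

0.561

insecticide-treated plots without the outcome: 300 − 72 = 228
untreated plots with the outcome: 243 − 72 = 171
untreated plots without the outcome: 400 − 171 = 229
risk, insecticide-treated plots = 72/300 = 0.2400
risk, untreated plots = 171/400 = 0.4275
RR = 0.2400 / 0.4275 = 0.561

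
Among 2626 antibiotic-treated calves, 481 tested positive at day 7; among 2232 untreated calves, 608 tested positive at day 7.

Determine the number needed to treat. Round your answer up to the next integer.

risk, antibiotic-treated calves = 481/2626 = 0.183168
risk, untreated calves = 608/2232 = 0.272401
absolute risk difference = 0.089233
1 / 0.089233 = 11.207 → round up → 12

12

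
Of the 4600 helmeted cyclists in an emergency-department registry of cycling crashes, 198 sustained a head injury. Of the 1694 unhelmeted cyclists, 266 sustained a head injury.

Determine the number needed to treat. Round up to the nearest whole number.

NNT: 9

risk, helmeted cyclists = 198/4600 = 0.043043
risk, unhelmeted cyclists = 266/1694 = 0.157025
absolute risk difference = 0.113981
1 / 0.113981 = 8.773 → round up → 9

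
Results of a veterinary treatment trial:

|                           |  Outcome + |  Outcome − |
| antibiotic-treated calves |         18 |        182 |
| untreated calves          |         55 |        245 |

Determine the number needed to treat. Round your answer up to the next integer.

NNT = 11

risk, antibiotic-treated calves = 18/200 = 0.090000
risk, untreated calves = 55/300 = 0.183333
absolute risk difference = 0.093333
1 / 0.093333 = 10.714 → round up → 11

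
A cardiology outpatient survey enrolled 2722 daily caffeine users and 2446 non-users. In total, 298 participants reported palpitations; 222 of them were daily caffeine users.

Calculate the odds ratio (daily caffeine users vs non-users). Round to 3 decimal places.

OR ≈ 2.769

daily caffeine users without the outcome: 2722 − 222 = 2500
non-users with the outcome: 298 − 222 = 76
non-users without the outcome: 2446 − 76 = 2370
odds, daily caffeine users = 222/2500 = 0.08880
odds, non-users = 76/2370 = 0.03207
OR = 0.08880 / 0.03207 = 2.769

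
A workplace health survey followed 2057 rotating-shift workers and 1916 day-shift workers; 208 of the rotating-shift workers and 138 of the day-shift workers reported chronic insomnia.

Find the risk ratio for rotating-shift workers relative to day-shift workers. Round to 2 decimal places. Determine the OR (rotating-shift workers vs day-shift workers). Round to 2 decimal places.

risk, rotating-shift workers = 208/2057 = 0.1011
risk, day-shift workers = 138/1916 = 0.0720
RR = 0.1011 / 0.0720 = 1.40
odds, rotating-shift workers = 208/1849 = 0.1125
odds, day-shift workers = 138/1778 = 0.0776
OR = 0.1125 / 0.0776 = 1.45

RR = 1.40; OR = 1.45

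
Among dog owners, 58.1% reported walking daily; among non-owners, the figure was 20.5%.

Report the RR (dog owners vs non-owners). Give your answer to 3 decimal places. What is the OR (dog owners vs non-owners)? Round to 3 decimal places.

RR = 0.5810 / 0.2050 = 2.834
odds, dog owners = 0.5810/0.4190 = 1.3866
odds, non-owners = 0.2050/0.7950 = 0.2579
OR = 1.3866 / 0.2579 = 5.377

RR = 2.834; OR = 5.377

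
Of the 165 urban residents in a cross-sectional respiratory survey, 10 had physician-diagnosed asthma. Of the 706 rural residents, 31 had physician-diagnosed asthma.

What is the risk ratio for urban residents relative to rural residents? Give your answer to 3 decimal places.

1.380

risk, urban residents = 10/165 = 0.06061
risk, rural residents = 31/706 = 0.04391
RR = 0.06061 / 0.04391 = 1.380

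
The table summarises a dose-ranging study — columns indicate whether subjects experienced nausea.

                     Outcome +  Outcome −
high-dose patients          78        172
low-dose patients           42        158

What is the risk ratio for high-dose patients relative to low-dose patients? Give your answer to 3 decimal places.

RR: 1.486

risk, high-dose patients = 78/250 = 0.3120
risk, low-dose patients = 42/200 = 0.2100
RR = 0.3120 / 0.2100 = 1.486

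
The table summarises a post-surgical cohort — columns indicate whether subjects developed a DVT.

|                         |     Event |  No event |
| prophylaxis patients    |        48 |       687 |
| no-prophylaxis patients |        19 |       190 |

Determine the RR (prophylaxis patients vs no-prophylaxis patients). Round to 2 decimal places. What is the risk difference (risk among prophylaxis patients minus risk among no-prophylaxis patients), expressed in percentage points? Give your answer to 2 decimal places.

risk, prophylaxis patients = 48/735 = 0.0653
risk, no-prophylaxis patients = 19/209 = 0.0909
RR = 0.0653 / 0.0909 = 0.72
risk difference = 0.0653 − 0.0909 = -0.0256 → -2.56 percentage points

RR = 0.72; RD = -2.56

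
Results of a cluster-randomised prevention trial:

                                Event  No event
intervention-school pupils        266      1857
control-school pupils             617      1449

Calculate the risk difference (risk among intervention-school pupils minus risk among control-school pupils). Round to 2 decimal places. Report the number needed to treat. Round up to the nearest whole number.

risk, intervention-school pupils = 266/2123 = 0.1253
risk, control-school pupils = 617/2066 = 0.2986
risk difference = 0.1253 − 0.2986 = -0.17
absolute risk difference = 0.173350
1 / 0.173350 = 5.769 → round up → 6

RD = -0.17; NNT = 6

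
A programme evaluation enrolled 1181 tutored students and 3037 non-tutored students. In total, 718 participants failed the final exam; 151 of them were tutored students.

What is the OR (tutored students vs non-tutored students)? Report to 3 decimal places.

0.639

tutored students without the outcome: 1181 − 151 = 1030
non-tutored students with the outcome: 718 − 151 = 567
non-tutored students without the outcome: 3037 − 567 = 2470
OR = (151 × 2470) / (1030 × 567) = 372970/584010 ≈ 0.639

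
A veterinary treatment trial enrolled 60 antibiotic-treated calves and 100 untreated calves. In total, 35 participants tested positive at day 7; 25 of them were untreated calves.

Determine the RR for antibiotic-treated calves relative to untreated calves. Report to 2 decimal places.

antibiotic-treated calves with the outcome: 35 − 25 = 10
antibiotic-treated calves without the outcome: 60 − 10 = 50
untreated calves without the outcome: 100 − 25 = 75
risk, antibiotic-treated calves = 10/60 = 0.1667
risk, untreated calves = 25/100 = 0.2500
RR = 0.1667 / 0.2500 = 0.67

0.67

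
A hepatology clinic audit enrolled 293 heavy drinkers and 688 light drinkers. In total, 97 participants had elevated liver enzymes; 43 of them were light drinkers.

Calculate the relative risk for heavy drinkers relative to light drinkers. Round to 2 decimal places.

heavy drinkers with the outcome: 97 − 43 = 54
heavy drinkers without the outcome: 293 − 54 = 239
light drinkers without the outcome: 688 − 43 = 645
risk, heavy drinkers = 54/293 = 0.1843
risk, light drinkers = 43/688 = 0.0625
RR = 0.1843 / 0.0625 = 2.95

2.95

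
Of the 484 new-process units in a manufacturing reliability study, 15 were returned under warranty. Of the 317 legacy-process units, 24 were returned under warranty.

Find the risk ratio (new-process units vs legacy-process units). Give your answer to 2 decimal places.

RR ≈ 0.41

risk, new-process units = 15/484 = 0.03099
risk, legacy-process units = 24/317 = 0.07571
RR = 0.03099 / 0.07571 = 0.41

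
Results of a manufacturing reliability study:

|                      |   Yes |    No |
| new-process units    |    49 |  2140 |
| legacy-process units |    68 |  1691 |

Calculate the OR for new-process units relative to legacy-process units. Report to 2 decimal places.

0.57

odds, new-process units = 49/2140 = 0.02290
odds, legacy-process units = 68/1691 = 0.04021
OR = 0.02290 / 0.04021 = 0.57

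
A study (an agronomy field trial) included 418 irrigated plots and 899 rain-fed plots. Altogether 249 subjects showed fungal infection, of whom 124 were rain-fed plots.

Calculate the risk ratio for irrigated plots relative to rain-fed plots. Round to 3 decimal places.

RR = 2.168

irrigated plots with the outcome: 249 − 124 = 125
irrigated plots without the outcome: 418 − 125 = 293
rain-fed plots without the outcome: 899 − 124 = 775
risk, irrigated plots = 125/418 = 0.2990
risk, rain-fed plots = 124/899 = 0.1379
RR = 0.2990 / 0.1379 = 2.168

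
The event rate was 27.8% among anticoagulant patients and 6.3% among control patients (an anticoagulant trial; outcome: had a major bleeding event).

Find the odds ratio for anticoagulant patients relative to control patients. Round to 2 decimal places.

odds, anticoagulant patients = 0.2780/0.7220 = 0.3850
odds, control patients = 0.0630/0.9370 = 0.0672
OR = 0.3850 / 0.0672 = 5.73

OR ≈ 5.73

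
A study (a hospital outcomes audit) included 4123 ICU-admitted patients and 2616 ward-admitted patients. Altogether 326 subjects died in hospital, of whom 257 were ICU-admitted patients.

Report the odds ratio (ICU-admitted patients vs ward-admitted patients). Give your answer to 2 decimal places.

ICU-admitted patients without the outcome: 4123 − 257 = 3866
ward-admitted patients with the outcome: 326 − 257 = 69
ward-admitted patients without the outcome: 2616 − 69 = 2547
OR = (257 × 2547) / (3866 × 69) = 654579/266754 ≈ 2.45

OR ≈ 2.45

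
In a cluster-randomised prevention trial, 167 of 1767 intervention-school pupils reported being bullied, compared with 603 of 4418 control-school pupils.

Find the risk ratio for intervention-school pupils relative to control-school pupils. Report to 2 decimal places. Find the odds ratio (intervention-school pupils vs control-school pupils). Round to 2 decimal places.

RR = 0.69; OR = 0.66

risk, intervention-school pupils = 167/1767 = 0.0945
risk, control-school pupils = 603/4418 = 0.1365
RR = 0.0945 / 0.1365 = 0.69
OR = (167 × 3815) / (1600 × 603) = 637105/964800 ≈ 0.66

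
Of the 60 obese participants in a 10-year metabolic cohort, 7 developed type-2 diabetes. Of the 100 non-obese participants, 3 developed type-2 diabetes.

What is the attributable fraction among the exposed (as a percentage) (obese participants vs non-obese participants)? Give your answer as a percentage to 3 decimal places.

risk, obese participants = 7/60 = 0.11667
risk, non-obese participants = 3/100 = 0.03000
AR% = (0.11667 − 0.03000) / 0.11667 = 0.7429 → 74.286%

AR% = 74.286%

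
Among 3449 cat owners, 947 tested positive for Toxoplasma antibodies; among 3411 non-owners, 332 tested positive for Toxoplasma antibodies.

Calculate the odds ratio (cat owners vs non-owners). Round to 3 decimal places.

OR = (947 × 3079) / (2502 × 332) = 2915813/830664 ≈ 3.510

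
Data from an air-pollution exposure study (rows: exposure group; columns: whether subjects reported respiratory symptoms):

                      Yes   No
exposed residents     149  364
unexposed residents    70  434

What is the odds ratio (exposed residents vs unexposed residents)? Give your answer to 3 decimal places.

odds, exposed residents = 149/364 = 0.4093
odds, unexposed residents = 70/434 = 0.1613
OR = 0.4093 / 0.1613 = 2.538

OR: 2.538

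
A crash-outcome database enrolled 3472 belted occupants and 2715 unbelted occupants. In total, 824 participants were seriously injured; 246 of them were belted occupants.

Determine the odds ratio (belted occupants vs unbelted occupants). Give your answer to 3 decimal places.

0.282

belted occupants without the outcome: 3472 − 246 = 3226
unbelted occupants with the outcome: 824 − 246 = 578
unbelted occupants without the outcome: 2715 − 578 = 2137
OR = (246 × 2137) / (3226 × 578) = 525702/1864628 ≈ 0.282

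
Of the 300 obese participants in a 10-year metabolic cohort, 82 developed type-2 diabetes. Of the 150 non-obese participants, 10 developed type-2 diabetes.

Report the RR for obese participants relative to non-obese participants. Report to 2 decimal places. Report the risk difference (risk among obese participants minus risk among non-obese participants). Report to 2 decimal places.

risk, obese participants = 82/300 = 0.2733
risk, non-obese participants = 10/150 = 0.0667
RR = 0.2733 / 0.0667 = 4.10
risk difference = 0.2733 − 0.0667 = 0.21

RR = 4.10; RD = 0.21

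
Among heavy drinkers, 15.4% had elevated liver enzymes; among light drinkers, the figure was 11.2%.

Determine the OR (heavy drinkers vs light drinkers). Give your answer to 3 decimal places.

odds, heavy drinkers = 0.1540/0.8460 = 0.1820
odds, light drinkers = 0.1120/0.8880 = 0.1261
OR = 0.1820 / 0.1261 = 1.443

OR = 1.443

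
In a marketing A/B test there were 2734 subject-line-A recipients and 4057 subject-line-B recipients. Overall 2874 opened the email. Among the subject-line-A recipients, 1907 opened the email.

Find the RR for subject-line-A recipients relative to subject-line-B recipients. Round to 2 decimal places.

2.93

subject-line-A recipients without the outcome: 2734 − 1907 = 827
subject-line-B recipients with the outcome: 2874 − 1907 = 967
subject-line-B recipients without the outcome: 4057 − 967 = 3090
risk, subject-line-A recipients = 1907/2734 = 0.6975
risk, subject-line-B recipients = 967/4057 = 0.2384
RR = 0.6975 / 0.2384 = 2.93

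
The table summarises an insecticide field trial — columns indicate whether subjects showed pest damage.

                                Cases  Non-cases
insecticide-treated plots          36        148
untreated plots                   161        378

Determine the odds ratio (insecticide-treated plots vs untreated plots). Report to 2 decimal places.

odds, insecticide-treated plots = 36/148 = 0.2432
odds, untreated plots = 161/378 = 0.4259
OR = 0.2432 / 0.4259 = 0.57

OR: 0.57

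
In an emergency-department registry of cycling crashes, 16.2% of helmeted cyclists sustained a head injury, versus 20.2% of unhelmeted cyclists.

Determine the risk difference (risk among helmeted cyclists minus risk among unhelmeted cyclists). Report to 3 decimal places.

risk difference = 0.1620 − 0.2020 = -0.040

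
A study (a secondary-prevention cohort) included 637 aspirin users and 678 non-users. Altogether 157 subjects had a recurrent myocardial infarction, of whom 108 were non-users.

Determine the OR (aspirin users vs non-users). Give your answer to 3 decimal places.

aspirin users with the outcome: 157 − 108 = 49
aspirin users without the outcome: 637 − 49 = 588
non-users without the outcome: 678 − 108 = 570
odds, aspirin users = 49/588 = 0.0833
odds, non-users = 108/570 = 0.1895
OR = 0.0833 / 0.1895 = 0.440

OR ≈ 0.440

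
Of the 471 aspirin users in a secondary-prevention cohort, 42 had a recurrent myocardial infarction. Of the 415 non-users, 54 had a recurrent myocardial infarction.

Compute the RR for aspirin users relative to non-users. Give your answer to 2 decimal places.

risk, aspirin users = 42/471 = 0.0892
risk, non-users = 54/415 = 0.1301
RR = 0.0892 / 0.1301 = 0.69

0.69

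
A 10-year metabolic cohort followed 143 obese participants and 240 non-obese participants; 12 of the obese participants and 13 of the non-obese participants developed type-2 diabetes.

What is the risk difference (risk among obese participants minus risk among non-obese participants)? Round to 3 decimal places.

risk, obese participants = 12/143 = 0.0839
risk, non-obese participants = 13/240 = 0.0542
risk difference = 0.0839 − 0.0542 = 0.030

RD = 0.030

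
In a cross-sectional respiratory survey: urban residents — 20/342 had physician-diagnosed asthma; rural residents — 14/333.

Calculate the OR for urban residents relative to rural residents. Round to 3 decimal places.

OR: 1.415

odds, urban residents = 20/322 = 0.06211
odds, rural residents = 14/319 = 0.04389
OR = 0.06211 / 0.04389 = 1.415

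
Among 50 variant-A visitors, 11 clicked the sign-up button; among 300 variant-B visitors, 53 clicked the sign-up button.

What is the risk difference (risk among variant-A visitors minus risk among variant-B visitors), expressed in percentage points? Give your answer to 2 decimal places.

RD ≈ 4.33

risk, variant-A visitors = 11/50 = 0.2200
risk, variant-B visitors = 53/300 = 0.1767
risk difference = 0.2200 − 0.1767 = 0.0433 → 4.33 percentage points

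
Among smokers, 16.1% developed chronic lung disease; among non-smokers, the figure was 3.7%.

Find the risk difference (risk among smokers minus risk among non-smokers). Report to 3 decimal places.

risk difference = 0.16100 − 0.03700 = 0.124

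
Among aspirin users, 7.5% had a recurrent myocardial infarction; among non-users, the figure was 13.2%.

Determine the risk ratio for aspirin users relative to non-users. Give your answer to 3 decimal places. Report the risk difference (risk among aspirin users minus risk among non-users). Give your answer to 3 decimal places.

RR = 0.568; RD = -0.057

RR = 0.0750 / 0.1320 = 0.568
risk difference = 0.0750 − 0.1320 = -0.057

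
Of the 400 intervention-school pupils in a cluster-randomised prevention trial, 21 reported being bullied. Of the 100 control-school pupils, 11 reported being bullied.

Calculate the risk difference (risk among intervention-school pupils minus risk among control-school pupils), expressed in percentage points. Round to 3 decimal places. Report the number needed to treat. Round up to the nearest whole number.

risk, intervention-school pupils = 21/400 = 0.0525
risk, control-school pupils = 11/100 = 0.1100
risk difference = 0.0525 − 0.1100 = -0.0575 → -5.750 percentage points
absolute risk difference = 0.057500
1 / 0.057500 = 17.391 → round up → 18

RD = -5.750; NNT = 18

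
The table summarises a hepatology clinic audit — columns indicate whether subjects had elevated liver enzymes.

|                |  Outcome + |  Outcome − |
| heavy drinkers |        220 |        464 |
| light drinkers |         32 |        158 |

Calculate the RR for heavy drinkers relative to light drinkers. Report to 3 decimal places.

risk, heavy drinkers = 220/684 = 0.3216
risk, light drinkers = 32/190 = 0.1684
RR = 0.3216 / 0.1684 = 1.910

RR: 1.910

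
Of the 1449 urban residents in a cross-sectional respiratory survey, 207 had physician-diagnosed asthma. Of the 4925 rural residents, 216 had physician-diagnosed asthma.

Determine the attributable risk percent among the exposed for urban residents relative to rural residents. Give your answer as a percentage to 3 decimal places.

69.299%

risk, urban residents = 207/1449 = 0.14286
risk, rural residents = 216/4925 = 0.04386
AR% = (0.14286 − 0.04386) / 0.14286 = 0.6930 → 69.299%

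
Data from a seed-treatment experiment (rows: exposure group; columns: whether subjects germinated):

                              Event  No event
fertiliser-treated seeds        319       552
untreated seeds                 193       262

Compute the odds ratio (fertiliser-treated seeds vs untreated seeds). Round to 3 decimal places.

odds, fertiliser-treated seeds = 319/552 = 0.5779
odds, untreated seeds = 193/262 = 0.7366
OR = 0.5779 / 0.7366 = 0.785

0.785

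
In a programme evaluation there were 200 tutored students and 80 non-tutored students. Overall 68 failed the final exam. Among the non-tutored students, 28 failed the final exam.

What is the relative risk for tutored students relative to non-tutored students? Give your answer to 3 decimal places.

RR: 0.571

tutored students with the outcome: 68 − 28 = 40
tutored students without the outcome: 200 − 40 = 160
non-tutored students without the outcome: 80 − 28 = 52
risk, tutored students = 40/200 = 0.2000
risk, non-tutored students = 28/80 = 0.3500
RR = 0.2000 / 0.3500 = 0.571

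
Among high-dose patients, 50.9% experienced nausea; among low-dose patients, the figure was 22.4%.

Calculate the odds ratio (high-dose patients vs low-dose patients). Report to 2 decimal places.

odds, high-dose patients = 0.5090/0.4910 = 1.0367
odds, low-dose patients = 0.2240/0.7760 = 0.2887
OR = 1.0367 / 0.2887 = 3.59

3.59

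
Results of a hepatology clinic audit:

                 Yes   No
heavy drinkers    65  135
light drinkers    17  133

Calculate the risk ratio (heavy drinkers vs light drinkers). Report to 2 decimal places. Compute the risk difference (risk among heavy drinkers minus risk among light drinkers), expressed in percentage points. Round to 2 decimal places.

RR = 2.87; RD = 21.17

risk, heavy drinkers = 65/200 = 0.3250
risk, light drinkers = 17/150 = 0.1133
RR = 0.3250 / 0.1133 = 2.87
risk difference = 0.3250 − 0.1133 = 0.2117 → 21.17 percentage points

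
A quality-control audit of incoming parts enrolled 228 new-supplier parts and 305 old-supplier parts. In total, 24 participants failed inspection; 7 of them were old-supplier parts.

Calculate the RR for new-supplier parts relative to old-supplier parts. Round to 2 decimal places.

3.25

new-supplier parts with the outcome: 24 − 7 = 17
new-supplier parts without the outcome: 228 − 17 = 211
old-supplier parts without the outcome: 305 − 7 = 298
risk, new-supplier parts = 17/228 = 0.07456
risk, old-supplier parts = 7/305 = 0.02295
RR = 0.07456 / 0.02295 = 3.25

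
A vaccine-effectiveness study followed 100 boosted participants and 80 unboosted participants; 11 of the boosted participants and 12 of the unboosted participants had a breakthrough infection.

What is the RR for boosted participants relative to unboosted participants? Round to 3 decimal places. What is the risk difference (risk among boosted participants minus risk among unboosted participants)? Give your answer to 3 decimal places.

RR = 0.733; RD = -0.040

risk, boosted participants = 11/100 = 0.1100
risk, unboosted participants = 12/80 = 0.1500
RR = 0.1100 / 0.1500 = 0.733
risk difference = 0.1100 − 0.1500 = -0.040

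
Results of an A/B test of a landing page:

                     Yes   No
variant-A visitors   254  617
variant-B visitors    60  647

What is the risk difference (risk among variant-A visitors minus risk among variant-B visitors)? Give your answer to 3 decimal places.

RD ≈ 0.207

risk, variant-A visitors = 254/871 = 0.2916
risk, variant-B visitors = 60/707 = 0.0849
risk difference = 0.2916 − 0.0849 = 0.207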